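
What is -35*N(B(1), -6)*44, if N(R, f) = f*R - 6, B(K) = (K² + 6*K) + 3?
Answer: 101640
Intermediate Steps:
B(K) = 3 + K² + 6*K
N(R, f) = -6 + R*f (N(R, f) = R*f - 6 = -6 + R*f)
-35*N(B(1), -6)*44 = -35*(-6 + (3 + 1² + 6*1)*(-6))*44 = -35*(-6 + (3 + 1 + 6)*(-6))*44 = -35*(-6 + 10*(-6))*44 = -35*(-6 - 60)*44 = -35*(-66)*44 = 2310*44 = 101640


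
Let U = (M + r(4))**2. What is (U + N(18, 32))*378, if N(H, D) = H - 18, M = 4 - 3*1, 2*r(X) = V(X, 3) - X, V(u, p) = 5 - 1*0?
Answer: 1701/2 ≈ 850.50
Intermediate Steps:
V(u, p) = 5 (V(u, p) = 5 + 0 = 5)
r(X) = 5/2 - X/2 (r(X) = (5 - X)/2 = 5/2 - X/2)
M = 1 (M = 4 - 3 = 1)
N(H, D) = -18 + H
U = 9/4 (U = (1 + (5/2 - 1/2*4))**2 = (1 + (5/2 - 2))**2 = (1 + 1/2)**2 = (3/2)**2 = 9/4 ≈ 2.2500)
(U + N(18, 32))*378 = (9/4 + (-18 + 18))*378 = (9/4 + 0)*378 = (9/4)*378 = 1701/2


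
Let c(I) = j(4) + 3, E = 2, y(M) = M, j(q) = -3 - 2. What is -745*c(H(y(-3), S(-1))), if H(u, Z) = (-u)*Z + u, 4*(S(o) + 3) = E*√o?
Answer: 1490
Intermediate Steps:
j(q) = -5
S(o) = -3 + √o/2 (S(o) = -3 + (2*√o)/4 = -3 + √o/2)
H(u, Z) = u - Z*u (H(u, Z) = -Z*u + u = u - Z*u)
c(I) = -2 (c(I) = -5 + 3 = -2)
-745*c(H(y(-3), S(-1))) = -745*(-2) = 1490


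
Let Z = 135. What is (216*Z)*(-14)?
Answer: -408240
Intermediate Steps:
(216*Z)*(-14) = (216*135)*(-14) = 29160*(-14) = -408240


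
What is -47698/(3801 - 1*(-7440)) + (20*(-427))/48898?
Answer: -1214167472/274831209 ≈ -4.4179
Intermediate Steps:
-47698/(3801 - 1*(-7440)) + (20*(-427))/48898 = -47698/(3801 + 7440) - 8540*1/48898 = -47698/11241 - 4270/24449 = -1214167472/274831209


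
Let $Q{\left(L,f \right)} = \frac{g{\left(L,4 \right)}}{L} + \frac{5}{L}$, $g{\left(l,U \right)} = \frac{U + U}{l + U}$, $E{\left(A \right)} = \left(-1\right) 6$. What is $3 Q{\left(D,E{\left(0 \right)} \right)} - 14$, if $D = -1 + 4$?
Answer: $- \frac{55}{7} \approx -7.8571$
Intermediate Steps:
$E{\left(A \right)} = -6$
$D = 3$
$g{\left(l,U \right)} = \frac{2 U}{U + l}$
$Q{\left(L,f \right)} = \frac{5}{L} + \frac{8}{L \left(4 + L\right)}$ ($Q{\left(L,f \right)} = \frac{2 \cdot 4 \frac{1}{4 + L}}{L} + \frac{5}{L} = \frac{8 \frac{1}{4 + L}}{L} + \frac{5}{L} = \frac{8}{L \left(4 + L\right)} + \frac{5}{L} = \frac{5}{L} + \frac{8}{L \left(4 + L\right)}$)
$3 Q{\left(D,E{\left(0 \right)} \right)} - 14 = 3 \frac{28 + 5 \cdot 3}{3 \left(4 + 3\right)} - 14 = 3 \frac{28 + 15}{3 \cdot 7} - 14 = 3 \cdot \frac{1}{3} \cdot \frac{1}{7} \cdot 43 - 14 = 3 \cdot \frac{43}{21} - 14 = \frac{43}{7} - 14 = - \frac{55}{7}$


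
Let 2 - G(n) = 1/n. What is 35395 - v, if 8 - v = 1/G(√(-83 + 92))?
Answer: 176938/5 ≈ 35388.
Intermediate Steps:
G(n) = 2 - 1/n
v = 37/5 (v = 8 - 1/(2 - 1/(√(-83 + 92))) = 8 - 1/(2 - 1/(√9)) = 8 - 1/(2 - 1/3) = 8 - 1/(2 - 1*⅓) = 8 - 1/(2 - ⅓) = 8 - 1/5/3 = 8 - 1*⅗ = 8 - ⅗ = 37/5 ≈ 7.4000)
35395 - v = 35395 - 1*37/5 = 35395 - 37/5 = 176938/5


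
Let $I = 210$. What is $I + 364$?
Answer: $574$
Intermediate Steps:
$I + 364 = 210 + 364 = 574$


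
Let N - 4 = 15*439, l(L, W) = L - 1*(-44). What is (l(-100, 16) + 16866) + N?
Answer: 23399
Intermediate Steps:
l(L, W) = 44 + L (l(L, W) = L + 44 = 44 + L)
N = 6589 (N = 4 + 15*439 = 4 + 6585 = 6589)
(l(-100, 16) + 16866) + N = ((44 - 100) + 16866) + 6589 = (-56 + 16866) + 6589 = 16810 + 6589 = 23399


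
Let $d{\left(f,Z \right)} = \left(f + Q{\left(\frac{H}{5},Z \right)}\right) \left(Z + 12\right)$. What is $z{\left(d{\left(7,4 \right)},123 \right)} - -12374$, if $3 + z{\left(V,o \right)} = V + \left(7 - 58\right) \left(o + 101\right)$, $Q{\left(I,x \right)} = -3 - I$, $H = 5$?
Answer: $995$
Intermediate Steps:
$d{\left(f,Z \right)} = \left(-4 + f\right) \left(12 + Z\right)$ ($d{\left(f,Z \right)} = \left(f - \left(3 + \frac{5}{5}\right)\right) \left(Z + 12\right) = \left(f - \left(3 + 5 \cdot \frac{1}{5}\right)\right) \left(12 + Z\right) = \left(f - 4\right) \left(12 + Z\right) = \left(-4 + f\right) \left(12 + Z\right)$)
$z{\left(V,o \right)} = -5154 + V - 51 o$ ($z{\left(V,o \right)} = -3 + \left(V + \left(7 - 58\right) \left(o + 101\right)\right) = -3 + \left(V - 51 \left(101 + o\right)\right) = -3 - \left(5151 - V + 51 o\right) = -5154 + V - 51 o$)
$z{\left(d{\left(7,4 \right)},123 \right)} - -12374 = \left(-5154 + \left(-48 - 16 + 12 \cdot 7 + 4 \cdot 7\right) - 6273\right) - -12374 = \left(-5154 + \left(-48 - 16 + 84 + 28\right) - 6273\right) + 12374 = \left(-5154 + 48 - 6273\right) + 12374 = -11379 + 12374 = 995$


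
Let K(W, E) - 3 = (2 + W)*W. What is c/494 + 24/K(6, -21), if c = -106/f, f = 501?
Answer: 989075/2103699 ≈ 0.47016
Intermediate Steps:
K(W, E) = 3 + W*(2 + W) (K(W, E) = 3 + (2 + W)*W = 3 + W*(2 + W))
c = -106/501 ≈ -0.21158
c/494 + 24/K(6, -21) = -106/501/494 + 24/(3 + 6² + 2*6) = -106/501*1/494 + 24/(3 + 36 + 12) = -53/123747 + 24/51 = -53/123747 + 24*(1/51) = -53/123747 + 8/17 = 989075/2103699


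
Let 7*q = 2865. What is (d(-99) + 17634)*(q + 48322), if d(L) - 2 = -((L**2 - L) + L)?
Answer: 2672667365/7 ≈ 3.8181e+8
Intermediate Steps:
q = 2865/7 (q = (1/7)*2865 = 2865/7 ≈ 409.29)
d(L) = 2 - L**2 (d(L) = 2 - ((L**2 - L) + L) = 2 - L**2)
(d(-99) + 17634)*(q + 48322) = ((2 - 1*(-99)**2) + 17634)*(2865/7 + 48322) = ((2 - 1*9801) + 17634)*(341119/7) = ((2 - 9801) + 17634)*(341119/7) = (-9799 + 17634)*(341119/7) = 7835*(341119/7) = 2672667365/7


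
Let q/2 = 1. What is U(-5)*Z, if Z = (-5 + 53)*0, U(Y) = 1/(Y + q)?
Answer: 0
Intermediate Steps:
q = 2 (q = 2*1 = 2)
U(Y) = 1/(2 + Y) (U(Y) = 1/(Y + 2) = 1/(2 + Y))
Z = 0 (Z = 48*0 = 0)
U(-5)*Z = 0/(2 - 5) = 0/(-3) = -1/3*0 = 0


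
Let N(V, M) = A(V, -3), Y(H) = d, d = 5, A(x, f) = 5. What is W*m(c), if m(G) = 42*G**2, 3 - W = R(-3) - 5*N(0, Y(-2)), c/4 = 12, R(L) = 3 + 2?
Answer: 2225664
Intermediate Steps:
Y(H) = 5
N(V, M) = 5
R(L) = 5
c = 48 (c = 4*12 = 48)
W = 23 (W = 3 - (5 - 5*5) = 3 - (5 - 25) = 3 - 1*(-20) = 3 + 20 = 23)
W*m(c) = 23*(42*48**2) = 23*(42*2304) = 23*96768 = 2225664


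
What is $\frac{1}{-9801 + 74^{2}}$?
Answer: $- \frac{1}{4325} \approx -0.00023121$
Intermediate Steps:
$\frac{1}{-9801 + 74^{2}} = \frac{1}{-9801 + 5476} = \frac{1}{-4325} = - \frac{1}{4325}$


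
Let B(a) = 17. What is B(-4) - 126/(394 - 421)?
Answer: 65/3 ≈ 21.667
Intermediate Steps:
B(-4) - 126/(394 - 421) = 17 - 126/(394 - 421) = 17 - 126/(-27) = 17 - 1/27*(-126) = 17 + 14/3 = 65/3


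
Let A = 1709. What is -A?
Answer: -1709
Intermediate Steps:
-A = -1*1709 = -1709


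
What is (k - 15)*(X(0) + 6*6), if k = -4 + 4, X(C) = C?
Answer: -540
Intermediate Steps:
k = 0
(k - 15)*(X(0) + 6*6) = (0 - 15)*(0 + 6*6) = -15*(0 + 36) = -15*36 = -540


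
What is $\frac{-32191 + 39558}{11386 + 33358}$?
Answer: $\frac{7367}{44744} \approx 0.16465$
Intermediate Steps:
$\frac{-32191 + 39558}{11386 + 33358} = \frac{7367}{44744}$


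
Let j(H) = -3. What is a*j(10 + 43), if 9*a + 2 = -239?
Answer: 241/3 ≈ 80.333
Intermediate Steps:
a = -241/9 (a = -2/9 + (1/9)*(-239) = -2/9 - 239/9 = -241/9 ≈ -26.778)
a*j(10 + 43) = -241/9*(-3) = 241/3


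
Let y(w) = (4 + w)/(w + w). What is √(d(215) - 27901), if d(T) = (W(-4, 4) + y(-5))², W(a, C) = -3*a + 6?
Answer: 3*I*√306371/10 ≈ 166.05*I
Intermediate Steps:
W(a, C) = 6 - 3*a
y(w) = (4 + w)/(2*w) (y(w) = (4 + w)/((2*w)) = (4 + w)*(1/(2*w)) = (4 + w)/(2*w))
d(T) = 32761/100 (d(T) = ((6 - 3*(-4)) + (½)*(4 - 5)/(-5))² = ((6 + 12) + (½)*(-⅕)*(-1))² = (18 + ⅒)² = (181/10)² = 32761/100)
√(d(215) - 27901) = √(32761/100 - 27901) = √(-2757339/100) = 3*I*√306371/10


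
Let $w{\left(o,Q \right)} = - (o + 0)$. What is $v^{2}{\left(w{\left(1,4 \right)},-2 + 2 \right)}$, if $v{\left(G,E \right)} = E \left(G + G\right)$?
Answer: $0$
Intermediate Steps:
$w{\left(o,Q \right)} = - o$
$v{\left(G,E \right)} = 2 E G$ ($v{\left(G,E \right)} = E 2 G = 2 E G$)
$v^{2}{\left(w{\left(1,4 \right)},-2 + 2 \right)} = \left(2 \left(-2 + 2\right) \left(\left(-1\right) 1\right)\right)^{2} = \left(2 \cdot 0 \left(-1\right)\right)^{2} = 0^{2} = 0$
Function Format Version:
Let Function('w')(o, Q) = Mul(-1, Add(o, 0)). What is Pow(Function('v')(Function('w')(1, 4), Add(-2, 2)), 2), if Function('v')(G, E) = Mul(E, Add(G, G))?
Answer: 0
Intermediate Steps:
Function('w')(o, Q) = Mul(-1, o)
Function('v')(G, E) = Mul(2, E, G) (Function('v')(G, E) = Mul(E, Mul(2, G)) = Mul(2, E, G))
Pow(Function('v')(Function('w')(1, 4), Add(-2, 2)), 2) = Pow(Mul(2, Add(-2, 2), Mul(-1, 1)), 2) = Pow(Mul(2, 0, -1), 2) = Pow(0, 2) = 0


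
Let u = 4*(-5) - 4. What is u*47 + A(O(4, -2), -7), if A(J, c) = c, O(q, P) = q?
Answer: -1135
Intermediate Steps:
u = -24 (u = -20 - 4 = -24)
u*47 + A(O(4, -2), -7) = -24*47 - 7 = -1128 - 7 = -1135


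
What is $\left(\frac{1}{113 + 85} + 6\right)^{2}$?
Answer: $\frac{1413721}{39204} \approx 36.061$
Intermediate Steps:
$\left(\frac{1}{113 + 85} + 6\right)^{2} = \left(\frac{1}{198} + 6\right)^{2} = \left(\frac{1189}{198}\right)^{2} = \frac{1413721}{39204}$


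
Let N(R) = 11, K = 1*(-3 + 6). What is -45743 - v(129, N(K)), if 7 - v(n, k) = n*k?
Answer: -44331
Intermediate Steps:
K = 3 (K = 1*3 = 3)
v(n, k) = 7 - k*n (v(n, k) = 7 - n*k = 7 - k*n)
-45743 - v(129, N(K)) = -45743 - (7 - 1*11*129) = -45743 - (7 - 1419) = -45743 - 1*(-1412) = -45743 + 1412 = -44331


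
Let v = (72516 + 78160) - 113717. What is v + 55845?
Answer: 92804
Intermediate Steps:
v = 36959 (v = 150676 - 113717 = 36959)
v + 55845 = 36959 + 55845 = 92804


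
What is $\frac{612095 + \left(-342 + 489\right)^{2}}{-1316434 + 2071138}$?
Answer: $\frac{79213}{94338} \approx 0.83967$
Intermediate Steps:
$\frac{612095 + \left(-342 + 489\right)^{2}}{-1316434 + 2071138} = \frac{612095 + 147^{2}}{754704} = \left(612095 + 21609\right) \frac{1}{754704} = 633704 \cdot \frac{1}{754704} = \frac{79213}{94338}$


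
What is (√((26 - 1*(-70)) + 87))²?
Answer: 183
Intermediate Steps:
(√((26 - 1*(-70)) + 87))² = (√((26 + 70) + 87))² = (√(96 + 87))² = (√183)² = 183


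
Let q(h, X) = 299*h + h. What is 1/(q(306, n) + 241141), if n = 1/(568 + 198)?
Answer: 1/332941 ≈ 3.0035e-6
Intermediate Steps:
n = 1/766 ≈ 0.0013055
q(h, X) = 300*h
1/(q(306, n) + 241141) = 1/(300*306 + 241141) = 1/(91800 + 241141) = 1/332941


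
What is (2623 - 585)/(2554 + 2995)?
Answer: 2038/5549 ≈ 0.36727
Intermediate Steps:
(2623 - 585)/(2554 + 2995) = 2038/5549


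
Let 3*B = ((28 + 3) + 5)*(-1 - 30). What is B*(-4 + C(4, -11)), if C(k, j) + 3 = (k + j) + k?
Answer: 3720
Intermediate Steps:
C(k, j) = -3 + j + 2*k (C(k, j) = -3 + ((k + j) + k) = -3 + ((j + k) + k) = -3 + (j + 2*k) = -3 + j + 2*k)
B = -372 (B = (((28 + 3) + 5)*(-1 - 30))/3 = ((31 + 5)*(-31))/3 = (36*(-31))/3 = (⅓)*(-1116) = -372)
B*(-4 + C(4, -11)) = -372*(-4 + (-3 - 11 + 2*4)) = -372*(-4 + (-3 - 11 + 8)) = -372*(-4 - 6) = -372*(-10) = 3720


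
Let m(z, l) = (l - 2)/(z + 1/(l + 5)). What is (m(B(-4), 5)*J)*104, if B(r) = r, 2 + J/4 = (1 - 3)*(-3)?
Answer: -1280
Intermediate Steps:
J = 16 (J = -8 + 4*((1 - 3)*(-3)) = -8 + 4*(-2*(-3)) = -8 + 4*6 = -8 + 24 = 16)
m(z, l) = (-2 + l)/(z + 1/(5 + l))
(m(B(-4), 5)*J)*104 = (((-10 + 5² + 3*5)/(1 + 5*(-4) + 5*(-4)))*16)*104 = (((-10 + 25 + 15)/(1 - 20 - 20))*16)*104 = ((30/(-39))*16)*104 = (-1/39*30*16)*104 = -10/13*16*104 = -160/13*104 = -1280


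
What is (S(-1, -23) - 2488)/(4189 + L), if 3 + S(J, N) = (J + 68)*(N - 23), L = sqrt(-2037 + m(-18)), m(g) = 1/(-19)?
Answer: -7517977/5651617 + 22292*I*sqrt(45961)/333445403 ≈ -1.3302 + 0.014332*I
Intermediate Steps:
m(g) = -1/19
L = 4*I*sqrt(45961)/19 (L = sqrt(-2037 - 1/19) = sqrt(-38704/19) = 4*I*sqrt(45961)/19 ≈ 45.134*I)
S(J, N) = -3 + (-23 + N)*(68 + J) (S(J, N) = -3 + (J + 68)*(N - 23) = -3 + (68 + J)*(-23 + N) = -3 + (-23 + N)*(68 + J))
(S(-1, -23) - 2488)/(4189 + L) = ((-1567 - 23*(-1) + 68*(-23) - 1*(-23)) - 2488)/(4189 + 4*I*sqrt(45961)/19) = ((-1567 + 23 - 1564 + 23) - 2488)/(4189 + 4*I*sqrt(45961)/19) = (-3085 - 2488)/(4189 + 4*I*sqrt(45961)/19) = -5573/(4189 + 4*I*sqrt(45961)/19)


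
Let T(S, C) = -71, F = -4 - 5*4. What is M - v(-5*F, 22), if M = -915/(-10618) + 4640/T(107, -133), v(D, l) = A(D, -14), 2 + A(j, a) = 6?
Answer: -52218067/753878 ≈ -69.266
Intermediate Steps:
A(j, a) = 4 (A(j, a) = -2 + 6 = 4)
F = -24 (F = -4 - 20 = -24)
v(D, l) = 4
M = -49202555/753878 (M = -915/(-10618) + 4640/(-71) = -915*(-1/10618) + 4640*(-1/71) = 915/10618 - 4640/71 = -49202555/753878 ≈ -65.266)
M - v(-5*F, 22) = -49202555/753878 - 1*4 = -49202555/753878 - 4 = -52218067/753878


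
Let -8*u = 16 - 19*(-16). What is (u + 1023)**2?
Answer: 966289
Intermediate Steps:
u = -40 (u = -(16 - 19*(-16))/8 = -(16 + 304)/8 = -1/8*320 = -40)
(u + 1023)**2 = (-40 + 1023)**2 = 983**2 = 966289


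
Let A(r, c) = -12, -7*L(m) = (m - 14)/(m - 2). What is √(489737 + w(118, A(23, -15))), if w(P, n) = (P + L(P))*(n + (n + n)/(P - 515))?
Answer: √3171656858485577/80591 ≈ 698.81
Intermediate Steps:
L(m) = -(-14 + m)/(7*(-2 + m)) (L(m) = -(m - 14)/(7*(m - 2)) = -(-14 + m)/(7*(-2 + m)))
w(P, n) = (P + (14 - P)/(7*(-2 + P)))*(n + 2*n/(-515 + P)) (w(P, n) = (P + (14 - P)/(7*(-2 + P)))*(n + (n + n)/(P - 515)) = (P + (14 - P)/(7*(-2 + P)))*(n + (2*n)/(-515 + P)) = (P + (14 - P)/(7*(-2 + P)))*(n + 2*n/(-515 + P)))
√(489737 + w(118, A(23, -15))) = √(489737 + (⅐)*(-12)*(-7182 - 3606*118² + 7*118³ + 7709*118)/(1030 + 118² - 517*118)) = √(489737 + (⅐)*(-12)*(-7182 - 3606*13924 + 7*1643032 + 909662)/(1030 + 13924 - 61006)) = √(489737 + (⅐)*(-12)*(-7182 - 50209944 + 11501224 + 909662)/(-46052)) = √(489737 + (⅐)*(-12)*(-1/46052)*(-37806240)) = √(489737 - 113418720/80591) = √(39354975847/80591) = √3171656858485577/80591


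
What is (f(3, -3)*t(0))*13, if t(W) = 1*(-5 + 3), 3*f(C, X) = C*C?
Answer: -78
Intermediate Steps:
f(C, X) = C²/3 (f(C, X) = (C*C)/3 = C²/3)
t(W) = -2 (t(W) = 1*(-2) = -2)
(f(3, -3)*t(0))*13 = (((⅓)*3²)*(-2))*13 = (((⅓)*9)*(-2))*13 = (3*(-2))*13 = -6*13 = -78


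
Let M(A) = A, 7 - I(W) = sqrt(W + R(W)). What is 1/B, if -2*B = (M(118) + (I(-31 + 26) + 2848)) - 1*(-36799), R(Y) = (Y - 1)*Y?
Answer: -2/39767 ≈ -5.0293e-5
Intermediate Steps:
R(Y) = Y*(-1 + Y) (R(Y) = (-1 + Y)*Y = Y*(-1 + Y))
I(W) = 7 - sqrt(W + W*(-1 + W))
B = -39767/2 (B = -((118 + ((7 - sqrt((-31 + 26)**2)) + 2848)) - 1*(-36799))/2 = -((118 + ((7 - sqrt((-5)**2)) + 2848)) + 36799)/2 = -((118 + ((7 - sqrt(25)) + 2848)) + 36799)/2 = -((118 + ((7 - 1*5) + 2848)) + 36799)/2 = -((118 + ((7 - 5) + 2848)) + 36799)/2 = -((118 + (2 + 2848)) + 36799)/2 = -((118 + 2850) + 36799)/2 = -(2968 + 36799)/2 = -1/2*39767 = -39767/2 ≈ -19884.)
1/B = 1/(-39767/2) = -2/39767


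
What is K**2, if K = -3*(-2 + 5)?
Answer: 81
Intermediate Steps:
K = -9 (K = -3*3 = -9)
K**2 = (-9)**2 = 81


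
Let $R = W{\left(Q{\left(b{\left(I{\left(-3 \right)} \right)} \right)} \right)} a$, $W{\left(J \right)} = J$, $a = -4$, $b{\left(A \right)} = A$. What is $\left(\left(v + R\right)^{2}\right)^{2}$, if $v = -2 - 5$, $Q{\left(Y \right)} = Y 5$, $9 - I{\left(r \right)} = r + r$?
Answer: $8882874001$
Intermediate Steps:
$I{\left(r \right)} = 9 - 2 r$ ($I{\left(r \right)} = 9 - \left(r + r\right) = 9 - 2 r$)
$Q{\left(Y \right)} = 5 Y$
$v = -7$ ($v = -2 - 5 = -7$)
$R = -300$ ($R = 5 \left(9 - -6\right) \left(-4\right) = 5 \left(9 + 6\right) \left(-4\right) = 5 \cdot 15 \left(-4\right) = 75 \left(-4\right) = -300$)
$\left(\left(v + R\right)^{2}\right)^{2} = \left(\left(-7 - 300\right)^{2}\right)^{2} = \left(\left(-307\right)^{2}\right)^{2} = 94249^{2} = 8882874001$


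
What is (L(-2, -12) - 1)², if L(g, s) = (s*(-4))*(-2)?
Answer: 9409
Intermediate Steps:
L(g, s) = 8*s (L(g, s) = -4*s*(-2) = 8*s)
(L(-2, -12) - 1)² = (8*(-12) - 1)² = (-96 - 1)² = (-97)² = 9409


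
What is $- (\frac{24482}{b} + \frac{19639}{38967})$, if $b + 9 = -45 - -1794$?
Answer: $- \frac{164693659}{11300430} \approx -14.574$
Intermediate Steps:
$b = 1740$ ($b = -9 - -1749 = -9 + \left(-45 + 1794\right) = -9 + 1749 = 1740$)
$- (\frac{24482}{b} + \frac{19639}{38967}) = - (\frac{24482}{1740} + \frac{19639}{38967}) = - (24482 \cdot \frac{1}{1740} + 19639 \cdot \frac{1}{38967}) = - (\frac{12241}{870} + \frac{19639}{38967}) = \left(-1\right) \frac{164693659}{11300430} = - \frac{164693659}{11300430}$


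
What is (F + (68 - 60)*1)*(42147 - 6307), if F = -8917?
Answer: -319298560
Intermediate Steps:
(F + (68 - 60)*1)*(42147 - 6307) = (-8917 + (68 - 60)*1)*(42147 - 6307) = (-8917 + 8*1)*35840 = (-8917 + 8)*35840 = -8909*35840 = -319298560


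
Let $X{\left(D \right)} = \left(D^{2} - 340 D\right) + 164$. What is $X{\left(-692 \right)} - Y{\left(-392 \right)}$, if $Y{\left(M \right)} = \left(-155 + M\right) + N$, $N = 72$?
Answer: $714783$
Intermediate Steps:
$Y{\left(M \right)} = -83 + M$ ($Y{\left(M \right)} = \left(-155 + M\right) + 72 = -83 + M$)
$X{\left(D \right)} = 164 + D^{2} - 340 D$
$X{\left(-692 \right)} - Y{\left(-392 \right)} = \left(164 + \left(-692\right)^{2} - -235280\right) - \left(-83 - 392\right) = \left(164 + 478864 + 235280\right) - -475 = 714308 + 475 = 714783$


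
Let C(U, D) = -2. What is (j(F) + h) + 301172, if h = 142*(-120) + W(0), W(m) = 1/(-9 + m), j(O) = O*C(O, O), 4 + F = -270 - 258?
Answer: 2566763/9 ≈ 2.8520e+5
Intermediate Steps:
F = -532 (F = -4 + (-270 - 258) = -4 - 528 = -532)
j(O) = -2*O (j(O) = O*(-2) = -2*O)
h = -153361/9 (h = 142*(-120) + 1/(-9 + 0) = -17040 + 1/(-9) = -17040 - ⅑ = -153361/9 ≈ -17040.)
(j(F) + h) + 301172 = (-2*(-532) - 153361/9) + 301172 = (1064 - 153361/9) + 301172 = -143785/9 + 301172 = 2566763/9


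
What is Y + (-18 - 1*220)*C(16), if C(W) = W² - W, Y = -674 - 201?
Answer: -57995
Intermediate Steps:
Y = -875
Y + (-18 - 1*220)*C(16) = -875 + (-18 - 1*220)*(16*(-1 + 16)) = -875 + (-18 - 220)*(16*15) = -875 - 238*240 = -875 - 57120 = -57995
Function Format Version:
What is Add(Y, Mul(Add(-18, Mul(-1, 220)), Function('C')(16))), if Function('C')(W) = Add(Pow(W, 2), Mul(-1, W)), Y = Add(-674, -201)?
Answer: -57995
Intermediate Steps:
Y = -875
Add(Y, Mul(Add(-18, Mul(-1, 220)), Function('C')(16))) = Add(-875, Mul(Add(-18, Mul(-1, 220)), Mul(16, Add(-1, 16)))) = Add(-875, Mul(Add(-18, -220), Mul(16, 15))) = Add(-875, Mul(-238, 240)) = Add(-875, -57120) = -57995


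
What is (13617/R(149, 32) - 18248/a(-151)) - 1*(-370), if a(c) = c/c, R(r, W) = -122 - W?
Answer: -2766829/154 ≈ -17966.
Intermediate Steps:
a(c) = 1
(13617/R(149, 32) - 18248/a(-151)) - 1*(-370) = (13617/(-122 - 1*32) - 18248/1) - 1*(-370) = (13617/(-122 - 32) - 18248*1) + 370 = (13617/(-154) - 18248) + 370 = (13617*(-1/154) - 18248) + 370 = (-13617/154 - 18248) + 370 = -2823809/154 + 370 = -2766829/154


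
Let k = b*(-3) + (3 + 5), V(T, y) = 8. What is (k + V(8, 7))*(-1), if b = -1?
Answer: -19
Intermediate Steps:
k = 11 (k = -1*(-3) + (3 + 5) = 3 + 8 = 11)
(k + V(8, 7))*(-1) = (11 + 8)*(-1) = 19*(-1) = -19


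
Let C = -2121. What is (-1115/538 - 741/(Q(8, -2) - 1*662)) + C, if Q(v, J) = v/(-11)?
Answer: -693528961/326835 ≈ -2122.0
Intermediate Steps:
Q(v, J) = -v/11 (Q(v, J) = v*(-1/11) = -v/11)
(-1115/538 - 741/(Q(8, -2) - 1*662)) + C = (-1115/538 - 741/(-1/11*8 - 1*662)) - 2121 = (-1115*1/538 - 741/(-8/11 - 662)) - 2121 = (-1115/538 - 741/(-7290/11)) - 2121 = (-1115/538 - 741*(-11/7290)) - 2121 = (-1115/538 + 2717/2430) - 2121 = -311926/326835 - 2121 = -693528961/326835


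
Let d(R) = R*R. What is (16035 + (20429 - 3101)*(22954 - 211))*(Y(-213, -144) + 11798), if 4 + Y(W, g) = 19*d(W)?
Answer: 344372439071895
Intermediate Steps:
d(R) = R²
Y(W, g) = -4 + 19*W²
(16035 + (20429 - 3101)*(22954 - 211))*(Y(-213, -144) + 11798) = (16035 + (20429 - 3101)*(22954 - 211))*((-4 + 19*(-213)²) + 11798) = (16035 + 17328*22743)*((-4 + 19*45369) + 11798) = (16035 + 394090704)*((-4 + 862011) + 11798) = 394106739*(862007 + 11798) = 394106739*873805 = 344372439071895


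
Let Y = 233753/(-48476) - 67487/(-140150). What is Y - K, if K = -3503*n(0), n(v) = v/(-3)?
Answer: -14744491569/3396955700 ≈ -4.3405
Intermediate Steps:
n(v) = -v/3 (n(v) = v*(-1/3) = -v/3)
Y = -14744491569/3396955700 (Y = 233753*(-1/48476) - 67487*(-1/140150) = -233753/48476 + 67487/140150 = -14744491569/3396955700 ≈ -4.3405)
K = 0 (K = -(-3503)*0/3 = -3503*0 = 0)
Y - K = -14744491569/3396955700 - 1*0 = -14744491569/3396955700 + 0 = -14744491569/3396955700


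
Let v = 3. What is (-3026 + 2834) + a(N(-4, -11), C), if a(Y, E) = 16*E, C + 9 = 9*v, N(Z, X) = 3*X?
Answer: 96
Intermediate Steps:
C = 18 (C = -9 + 9*3 = -9 + 27 = 18)
(-3026 + 2834) + a(N(-4, -11), C) = (-3026 + 2834) + 16*18 = -192 + 288 = 96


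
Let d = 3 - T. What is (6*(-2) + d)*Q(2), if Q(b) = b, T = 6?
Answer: -30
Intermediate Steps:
d = -3 (d = 3 - 1*6 = 3 - 6 = -3)
(6*(-2) + d)*Q(2) = (6*(-2) - 3)*2 = (-12 - 3)*2 = -15*2 = -30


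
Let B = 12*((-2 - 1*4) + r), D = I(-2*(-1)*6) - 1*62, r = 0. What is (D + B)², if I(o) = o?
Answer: 14884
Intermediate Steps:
D = -50 (D = -2*(-1)*6 - 1*62 = 2*6 - 62 = 12 - 62 = -50)
B = -72 (B = 12*((-2 - 1*4) + 0) = 12*((-2 - 4) + 0) = 12*(-6 + 0) = 12*(-6) = -72)
(D + B)² = (-50 - 72)² = (-122)² = 14884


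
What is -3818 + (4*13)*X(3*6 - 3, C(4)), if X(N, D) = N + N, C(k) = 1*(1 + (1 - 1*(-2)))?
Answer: -2258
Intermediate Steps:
C(k) = 4 (C(k) = 1*(1 + (1 + 2)) = 1*(1 + 3) = 1*4 = 4)
X(N, D) = 2*N
-3818 + (4*13)*X(3*6 - 3, C(4)) = -3818 + (4*13)*(2*(3*6 - 3)) = -3818 + 52*(2*(18 - 3)) = -3818 + 52*(2*15) = -3818 + 52*30 = -3818 + 1560 = -2258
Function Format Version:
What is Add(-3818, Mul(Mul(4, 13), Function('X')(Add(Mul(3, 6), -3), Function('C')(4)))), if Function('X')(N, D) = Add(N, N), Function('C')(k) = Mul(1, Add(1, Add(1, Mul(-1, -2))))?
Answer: -2258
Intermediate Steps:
Function('C')(k) = 4 (Function('C')(k) = Mul(1, Add(1, Add(1, 2))) = Mul(1, Add(1, 3)) = Mul(1, 4) = 4)
Function('X')(N, D) = Mul(2, N)
Add(-3818, Mul(Mul(4, 13), Function('X')(Add(Mul(3, 6), -3), Function('C')(4)))) = Add(-3818, Mul(Mul(4, 13), Mul(2, Add(Mul(3, 6), -3)))) = Add(-3818, Mul(52, Mul(2, Add(18, -3)))) = Add(-3818, Mul(52, Mul(2, 15))) = Add(-3818, Mul(52, 30)) = Add(-3818, 1560) = -2258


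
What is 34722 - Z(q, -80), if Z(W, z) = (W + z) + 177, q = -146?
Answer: 34771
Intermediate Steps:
Z(W, z) = 177 + W + z
34722 - Z(q, -80) = 34722 - (177 - 146 - 80) = 34722 - 1*(-49) = 34722 + 49 = 34771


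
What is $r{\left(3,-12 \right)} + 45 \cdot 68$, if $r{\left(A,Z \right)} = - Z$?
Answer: $3072$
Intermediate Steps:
$r{\left(3,-12 \right)} + 45 \cdot 68 = \left(-1\right) \left(-12\right) + 45 \cdot 68 = 12 + 3060 = 3072$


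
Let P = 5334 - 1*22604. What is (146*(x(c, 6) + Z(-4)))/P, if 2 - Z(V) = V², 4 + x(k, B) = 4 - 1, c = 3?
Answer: 219/1727 ≈ 0.12681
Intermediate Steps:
x(k, B) = -1 (x(k, B) = -4 + (4 - 1) = -4 + 3 = -1)
Z(V) = 2 - V²
P = -17270 (P = 5334 - 22604 = -17270)
(146*(x(c, 6) + Z(-4)))/P = (146*(-1 + (2 - 1*(-4)²)))/(-17270) = (146*(-1 + (2 - 1*16)))*(-1/17270) = (146*(-1 + (2 - 16)))*(-1/17270) = (146*(-1 - 14))*(-1/17270) = (146*(-15))*(-1/17270) = -2190*(-1/17270) = 219/1727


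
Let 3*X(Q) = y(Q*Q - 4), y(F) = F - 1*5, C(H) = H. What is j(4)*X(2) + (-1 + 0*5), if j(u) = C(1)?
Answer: -8/3 ≈ -2.6667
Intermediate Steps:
j(u) = 1
y(F) = -5 + F (y(F) = F - 5 = -5 + F)
X(Q) = -3 + Q**2/3 (X(Q) = (-5 + (Q*Q - 4))/3 = (-5 + (Q**2 - 4))/3 = (-5 + (-4 + Q**2))/3 = (-9 + Q**2)/3 = -3 + Q**2/3)
j(4)*X(2) + (-1 + 0*5) = 1*(-3 + (1/3)*2**2) + (-1 + 0*5) = 1*(-3 + (1/3)*4) + (-1 + 0) = 1*(-3 + 4/3) - 1 = 1*(-5/3) - 1 = -5/3 - 1 = -8/3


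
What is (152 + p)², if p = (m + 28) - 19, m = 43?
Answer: 41616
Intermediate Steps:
p = 52 (p = (43 + 28) - 19 = 71 - 19 = 52)
(152 + p)² = (152 + 52)² = 204² = 41616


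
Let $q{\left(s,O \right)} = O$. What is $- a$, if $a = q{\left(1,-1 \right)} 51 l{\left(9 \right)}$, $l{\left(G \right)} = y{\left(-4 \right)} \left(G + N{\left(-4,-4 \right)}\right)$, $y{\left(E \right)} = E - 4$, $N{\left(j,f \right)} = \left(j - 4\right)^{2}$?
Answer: $-29784$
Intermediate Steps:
$N{\left(j,f \right)} = \left(-4 + j\right)^{2}$
$y{\left(E \right)} = -4 + E$
$l{\left(G \right)} = -512 - 8 G$ ($l{\left(G \right)} = \left(-4 - 4\right) \left(G + \left(-4 - 4\right)^{2}\right) = - 8 \left(G + \left(-8\right)^{2}\right) = - 8 \left(G + 64\right) = - 8 \left(64 + G\right) = -512 - 8 G$)
$a = 29784$ ($a = \left(-1\right) 51 \left(-512 - 72\right) = - 51 \left(-512 - 72\right) = \left(-51\right) \left(-584\right) = 29784$)
$- a = \left(-1\right) 29784 = -29784$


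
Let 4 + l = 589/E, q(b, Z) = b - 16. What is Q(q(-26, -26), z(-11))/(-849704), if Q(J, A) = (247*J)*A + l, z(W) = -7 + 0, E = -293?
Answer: -21275313/248963272 ≈ -0.085456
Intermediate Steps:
z(W) = -7
q(b, Z) = -16 + b
l = -1761/293 (l = -4 + 589/(-293) = -4 + 589*(-1/293) = -4 - 589/293 = -1761/293 ≈ -6.0102)
Q(J, A) = -1761/293 + 247*A*J (Q(J, A) = (247*J)*A - 1761/293 = 247*A*J - 1761/293 = -1761/293 + 247*A*J)
Q(q(-26, -26), z(-11))/(-849704) = (-1761/293 + 247*(-7)*(-16 - 26))/(-849704) = (-1761/293 + 247*(-7)*(-42))*(-1/849704) = (-1761/293 + 72618)*(-1/849704) = (21275313/293)*(-1/849704) = -21275313/248963272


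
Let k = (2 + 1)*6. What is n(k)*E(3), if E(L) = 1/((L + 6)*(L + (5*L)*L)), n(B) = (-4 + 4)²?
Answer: 0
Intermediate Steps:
k = 18 (k = 3*6 = 18)
n(B) = 0 (n(B) = 0² = 0)
E(L) = 1/((6 + L)*(L + 5*L²))
n(k)*E(3) = 0*(1/(3*(6 + 5*3² + 31*3))) = 0*(1/(3*(6 + 5*9 + 93))) = 0*(1/(3*(6 + 45 + 93))) = 0*((⅓)/144) = 0*((⅓)*(1/144)) = 0*(1/432) = 0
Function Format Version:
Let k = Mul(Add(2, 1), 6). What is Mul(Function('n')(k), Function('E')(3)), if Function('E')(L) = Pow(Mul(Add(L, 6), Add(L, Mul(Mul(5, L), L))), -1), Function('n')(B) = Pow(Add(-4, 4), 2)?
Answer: 0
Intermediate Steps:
k = 18 (k = Mul(3, 6) = 18)
Function('n')(B) = 0 (Function('n')(B) = Pow(0, 2) = 0)
Function('E')(L) = Mul(Pow(Add(6, L), -1), Pow(Add(L, Mul(5, Pow(L, 2))), -1)) (Function('E')(L) = Pow(Mul(Add(6, L), Add(L, Mul(5, Pow(L, 2)))), -1) = Mul(Pow(Add(6, L), -1), Pow(Add(L, Mul(5, Pow(L, 2))), -1)))
Mul(Function('n')(k), Function('E')(3)) = Mul(0, Mul(Pow(3, -1), Pow(Add(6, Mul(5, Pow(3, 2)), Mul(31, 3)), -1))) = Mul(0, Mul(Rational(1, 3), Pow(Add(6, Mul(5, 9), 93), -1))) = Mul(0, Mul(Rational(1, 3), Pow(Add(6, 45, 93), -1))) = Mul(0, Mul(Rational(1, 3), Pow(144, -1))) = Mul(0, Mul(Rational(1, 3), Rational(1, 144))) = Mul(0, Rational(1, 432)) = 0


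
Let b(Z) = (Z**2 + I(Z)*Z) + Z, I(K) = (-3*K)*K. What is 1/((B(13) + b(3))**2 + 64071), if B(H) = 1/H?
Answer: 169/11630815 ≈ 1.4530e-5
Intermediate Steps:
I(K) = -3*K**2
b(Z) = Z + Z**2 - 3*Z**3 (b(Z) = (Z**2 + (-3*Z**2)*Z) + Z = (Z**2 - 3*Z**3) + Z = Z + Z**2 - 3*Z**3)
1/((B(13) + b(3))**2 + 64071) = 1/((1/13 + 3*(1 + 3 - 3*3**2))**2 + 64071) = 1/((1/13 + 3*(1 + 3 - 3*9))**2 + 64071) = 1/((1/13 + 3*(1 + 3 - 27))**2 + 64071) = 1/((1/13 + 3*(-23))**2 + 64071) = 1/((1/13 - 69)**2 + 64071) = 1/((-896/13)**2 + 64071) = 1/(802816/169 + 64071) = 1/(11630815/169) = 169/11630815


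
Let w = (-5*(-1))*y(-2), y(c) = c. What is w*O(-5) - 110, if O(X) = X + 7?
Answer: -130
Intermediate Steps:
O(X) = 7 + X
w = -10 (w = -5*(-1)*(-2) = 5*(-2) = -10)
w*O(-5) - 110 = -10*(7 - 5) - 110 = -10*2 - 110 = -20 - 110 = -130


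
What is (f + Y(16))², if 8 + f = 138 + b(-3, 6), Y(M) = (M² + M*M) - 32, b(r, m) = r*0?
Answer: 372100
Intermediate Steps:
b(r, m) = 0
Y(M) = -32 + 2*M² (Y(M) = (M² + M²) - 32 = 2*M² - 32 = -32 + 2*M²)
f = 130 (f = -8 + (138 + 0) = -8 + 138 = 130)
(f + Y(16))² = (130 + (-32 + 2*16²))² = (130 + (-32 + 2*256))² = (130 + (-32 + 512))² = (130 + 480)² = 610² = 372100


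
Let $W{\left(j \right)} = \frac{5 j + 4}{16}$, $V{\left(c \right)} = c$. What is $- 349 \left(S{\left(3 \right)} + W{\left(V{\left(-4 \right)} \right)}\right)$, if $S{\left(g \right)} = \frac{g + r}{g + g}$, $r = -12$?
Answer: $\frac{1745}{2} \approx 872.5$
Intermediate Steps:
$W{\left(j \right)} = \frac{1}{4} + \frac{5 j}{16}$ ($W{\left(j \right)} = \left(4 + 5 j\right) \frac{1}{16} = \frac{1}{4} + \frac{5 j}{16}$)
$S{\left(g \right)} = \frac{-12 + g}{2 g}$ ($S{\left(g \right)} = \frac{g - 12}{g + g} = \frac{-12 + g}{2 g}$)
$- 349 \left(S{\left(3 \right)} + W{\left(V{\left(-4 \right)} \right)}\right) = - 349 \left(\frac{-12 + 3}{2 \cdot 3} + \left(\frac{1}{4} + \frac{5}{16} \left(-4\right)\right)\right) = - 349 \left(\frac{1}{2} \cdot \frac{1}{3} \left(-9\right) + \left(\frac{1}{4} - \frac{5}{4}\right)\right) = - 349 \left(- \frac{3}{2} - 1\right) = \left(-349\right) \left(- \frac{5}{2}\right) = \frac{1745}{2}$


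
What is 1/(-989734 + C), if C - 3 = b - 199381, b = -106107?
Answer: -1/1295219 ≈ -7.7207e-7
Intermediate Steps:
C = -305485 (C = 3 + (-106107 - 199381) = 3 - 305488 = -305485)
1/(-989734 + C) = 1/(-989734 - 305485) = 1/(-1295219) = -1/1295219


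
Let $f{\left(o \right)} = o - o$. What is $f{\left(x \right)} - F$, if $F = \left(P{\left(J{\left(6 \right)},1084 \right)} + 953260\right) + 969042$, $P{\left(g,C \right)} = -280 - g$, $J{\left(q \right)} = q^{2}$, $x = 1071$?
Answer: $-1921986$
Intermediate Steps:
$f{\left(o \right)} = 0$
$F = 1921986$ ($F = \left(\left(-280 - 6^{2}\right) + 953260\right) + 969042 = \left(\left(-280 - 36\right) + 953260\right) + 969042 = \left(-316 + 953260\right) + 969042 = 952944 + 969042 = 1921986$)
$f{\left(x \right)} - F = 0 - 1921986 = -1921986$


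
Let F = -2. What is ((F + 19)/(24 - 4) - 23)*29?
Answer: -12847/20 ≈ -642.35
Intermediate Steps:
((F + 19)/(24 - 4) - 23)*29 = ((-2 + 19)/(24 - 4) - 23)*29 = (17/20 - 23)*29 = -443/20*29 = -12847/20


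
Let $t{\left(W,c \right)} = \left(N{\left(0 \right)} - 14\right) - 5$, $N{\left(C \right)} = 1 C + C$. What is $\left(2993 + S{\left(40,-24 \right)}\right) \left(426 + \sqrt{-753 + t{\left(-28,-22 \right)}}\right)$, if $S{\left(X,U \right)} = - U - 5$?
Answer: $1283112 + 6024 i \sqrt{193} \approx 1.2831 \cdot 10^{6} + 83688.0 i$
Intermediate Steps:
$N{\left(C \right)} = 2 C$ ($N{\left(C \right)} = C + C = 2 C$)
$t{\left(W,c \right)} = -19$ ($t{\left(W,c \right)} = \left(2 \cdot 0 - 14\right) - 5 = \left(0 - 14\right) - 5 = -14 - 5 = -19$)
$S{\left(X,U \right)} = -5 - U$
$\left(2993 + S{\left(40,-24 \right)}\right) \left(426 + \sqrt{-753 + t{\left(-28,-22 \right)}}\right) = \left(2993 - -19\right) \left(426 + \sqrt{-753 - 19}\right) = \left(2993 + \left(-5 + 24\right)\right) \left(426 + \sqrt{-772}\right) = \left(2993 + 19\right) \left(426 + 2 i \sqrt{193}\right) = 3012 \left(426 + 2 i \sqrt{193}\right) = 1283112 + 6024 i \sqrt{193}$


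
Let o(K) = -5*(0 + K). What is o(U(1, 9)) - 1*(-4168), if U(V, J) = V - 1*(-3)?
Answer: 4148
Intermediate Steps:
U(V, J) = 3 + V (U(V, J) = V + 3 = 3 + V)
o(K) = -5*K
o(U(1, 9)) - 1*(-4168) = -5*(3 + 1) - 1*(-4168) = -5*4 + 4168 = -20 + 4168 = 4148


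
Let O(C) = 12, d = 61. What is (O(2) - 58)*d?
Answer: -2806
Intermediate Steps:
(O(2) - 58)*d = (12 - 58)*61 = -46*61 = -2806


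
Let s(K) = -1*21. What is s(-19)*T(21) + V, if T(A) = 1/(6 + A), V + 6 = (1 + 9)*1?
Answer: 29/9 ≈ 3.2222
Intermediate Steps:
V = 4 (V = -6 + (1 + 9)*1 = -6 + 10*1 = -6 + 10 = 4)
s(K) = -21
s(-19)*T(21) + V = -21/(6 + 21) + 4 = -21/27 + 4 = -21*1/27 + 4 = -7/9 + 4 = 29/9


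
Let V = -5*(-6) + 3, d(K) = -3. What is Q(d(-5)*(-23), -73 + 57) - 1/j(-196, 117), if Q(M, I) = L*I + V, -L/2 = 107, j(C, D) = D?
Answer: 404468/117 ≈ 3457.0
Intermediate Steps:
L = -214 (L = -2*107 = -214)
V = 33 (V = 30 + 3 = 33)
Q(M, I) = 33 - 214*I (Q(M, I) = -214*I + 33 = 33 - 214*I)
Q(d(-5)*(-23), -73 + 57) - 1/j(-196, 117) = (33 - 214*(-73 + 57)) - 1/117 = (33 - 214*(-16)) - 1*1/117 = (33 + 3424) - 1/117 = 3457 - 1/117 = 404468/117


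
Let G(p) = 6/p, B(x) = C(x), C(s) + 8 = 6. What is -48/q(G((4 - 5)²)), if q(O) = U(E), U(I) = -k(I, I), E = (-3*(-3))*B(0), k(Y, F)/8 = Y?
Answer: -⅓ ≈ -0.33333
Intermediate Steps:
C(s) = -2 (C(s) = -8 + 6 = -2)
B(x) = -2
k(Y, F) = 8*Y
E = -18 (E = -3*(-3)*(-2) = 9*(-2) = -18)
U(I) = -8*I
q(O) = 144 (q(O) = -8*(-18) = 144)
-48/q(G((4 - 5)²)) = -48/144 = -48*1/144 = -⅓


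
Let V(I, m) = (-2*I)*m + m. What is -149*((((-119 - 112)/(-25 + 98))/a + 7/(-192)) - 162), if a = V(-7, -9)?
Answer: 5075180933/210240 ≈ 24140.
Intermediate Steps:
V(I, m) = m - 2*I*m (V(I, m) = -2*I*m + m = m - 2*I*m)
a = -135 (a = -9*(1 - 2*(-7)) = -9*(1 + 14) = -9*15 = -135)
-149*((((-119 - 112)/(-25 + 98))/a + 7/(-192)) - 162) = -149*((((-119 - 112)/(-25 + 98))/(-135) + 7/(-192)) - 162) = -149*((-231/73*(-1/135) + 7*(-1/192)) - 162) = -149*((-231*1/73*(-1/135) - 7/192) - 162) = -149*((-231/73*(-1/135) - 7/192) - 162) = -149*((77/3285 - 7/192) - 162) = -149*(-2737/210240 - 162) = -149*(-34061617/210240) = 5075180933/210240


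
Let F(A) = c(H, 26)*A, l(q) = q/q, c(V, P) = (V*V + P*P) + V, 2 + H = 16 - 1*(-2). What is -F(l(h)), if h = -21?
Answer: -948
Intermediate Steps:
H = 16 (H = -2 + (16 - 1*(-2)) = -2 + (16 + 2) = -2 + 18 = 16)
c(V, P) = V + P² + V² (c(V, P) = (V² + P²) + V = (P² + V²) + V = V + P² + V²)
l(q) = 1
F(A) = 948*A (F(A) = (16 + 26² + 16²)*A = (16 + 676 + 256)*A = 948*A)
-F(l(h)) = -948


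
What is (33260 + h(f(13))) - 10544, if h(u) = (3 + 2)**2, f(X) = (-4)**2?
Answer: 22741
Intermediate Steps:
f(X) = 16
h(u) = 25 (h(u) = 5**2 = 25)
(33260 + h(f(13))) - 10544 = (33260 + 25) - 10544 = 33285 - 10544 = 22741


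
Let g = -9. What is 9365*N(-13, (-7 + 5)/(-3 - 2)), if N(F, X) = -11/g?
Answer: 103015/9 ≈ 11446.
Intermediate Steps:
N(F, X) = 11/9 (N(F, X) = -11/(-9) = -11*(-1/9) = 11/9)
9365*N(-13, (-7 + 5)/(-3 - 2)) = 9365*(11/9) = 103015/9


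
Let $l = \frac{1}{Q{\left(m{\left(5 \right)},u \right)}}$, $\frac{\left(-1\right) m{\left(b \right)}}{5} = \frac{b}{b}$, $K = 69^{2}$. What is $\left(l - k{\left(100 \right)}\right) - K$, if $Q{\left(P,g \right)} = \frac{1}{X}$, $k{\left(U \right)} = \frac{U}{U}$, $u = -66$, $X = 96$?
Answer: $-4666$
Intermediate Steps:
$K = 4761$
$k{\left(U \right)} = 1$
$m{\left(b \right)} = -5$ ($m{\left(b \right)} = - 5 \frac{b}{b} = \left(-5\right) 1 = -5$)
$Q{\left(P,g \right)} = \frac{1}{96}$
$l = 96$ ($l = \frac{1}{\frac{1}{96}} = 96$)
$\left(l - k{\left(100 \right)}\right) - K = \left(96 - 1\right) - 4761 = 95 - 4761 = -4666$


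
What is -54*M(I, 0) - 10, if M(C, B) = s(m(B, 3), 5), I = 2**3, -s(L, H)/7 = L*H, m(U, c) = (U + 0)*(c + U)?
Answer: -10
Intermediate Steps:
m(U, c) = U*(U + c)
s(L, H) = -7*H*L (s(L, H) = -7*L*H = -7*H*L)
I = 8
M(C, B) = -35*B*(3 + B) (M(C, B) = -7*5*B*(B + 3) = -7*5*B*(3 + B) = -35*B*(3 + B))
-54*M(I, 0) - 10 = -(-1890)*0*(3 + 0) - 10 = -(-1890)*0*3 - 10 = -54*0 - 10 = 0 - 10 = -10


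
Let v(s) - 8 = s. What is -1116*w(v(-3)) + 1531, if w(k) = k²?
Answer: -26369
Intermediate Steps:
v(s) = 8 + s
-1116*w(v(-3)) + 1531 = -1116*(8 - 3)² + 1531 = -1116*5² + 1531 = -1116*25 + 1531 = -27900 + 1531 = -26369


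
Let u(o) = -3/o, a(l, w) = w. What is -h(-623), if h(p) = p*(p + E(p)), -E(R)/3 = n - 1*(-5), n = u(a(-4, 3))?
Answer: -395605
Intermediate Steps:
n = -1 (n = -3/3 = -3*⅓ = -1)
E(R) = -12 (E(R) = -3*(-1 - 1*(-5)) = -3*(-1 + 5) = -3*4 = -12)
h(p) = p*(-12 + p) (h(p) = p*(p - 12) = p*(-12 + p))
-h(-623) = -(-623)*(-12 - 623) = -(-623)*(-635) = -1*395605 = -395605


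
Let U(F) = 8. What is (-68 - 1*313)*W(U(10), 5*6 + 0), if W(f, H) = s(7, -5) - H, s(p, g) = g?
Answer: 13335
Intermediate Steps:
W(f, H) = -5 - H
(-68 - 1*313)*W(U(10), 5*6 + 0) = (-68 - 1*313)*(-5 - (5*6 + 0)) = (-68 - 313)*(-5 - (30 + 0)) = -381*(-5 - 1*30) = -381*(-5 - 30) = -381*(-35) = 13335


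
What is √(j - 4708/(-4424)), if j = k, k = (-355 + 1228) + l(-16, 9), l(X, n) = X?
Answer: √1049615014/1106 ≈ 29.293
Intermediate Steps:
k = 857 (k = (-355 + 1228) - 16 = 873 - 16 = 857)
j = 857
√(j - 4708/(-4424)) = √(857 - 4708/(-4424)) = √(857 - 4708*(-1/4424)) = √(857 + 1177/1106) = √(949019/1106) = √1049615014/1106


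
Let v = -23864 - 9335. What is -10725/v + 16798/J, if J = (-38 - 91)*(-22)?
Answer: 294057176/47109381 ≈ 6.2420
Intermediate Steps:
v = -33199
J = 2838 (J = -129*(-22) = 2838)
-10725/v + 16798/J = -10725/(-33199) + 16798/2838 = -10725*(-1/33199) + 16798*(1/2838) = 10725/33199 + 8399/1419 = 294057176/47109381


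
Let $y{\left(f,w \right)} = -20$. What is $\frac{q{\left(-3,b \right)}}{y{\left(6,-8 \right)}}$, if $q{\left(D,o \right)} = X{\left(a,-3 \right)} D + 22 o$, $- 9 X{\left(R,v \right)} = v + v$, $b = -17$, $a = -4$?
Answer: $\frac{94}{5} \approx 18.8$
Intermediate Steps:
$X{\left(R,v \right)} = - \frac{2 v}{9}$ ($X{\left(R,v \right)} = - \frac{v + v}{9} = - \frac{2 v}{9}$)
$q{\left(D,o \right)} = 22 o + \frac{2 D}{3}$ ($q{\left(D,o \right)} = \left(- \frac{2}{9}\right) \left(-3\right) D + 22 o = \frac{2 D}{3} + 22 o = 22 o + \frac{2 D}{3}$)
$\frac{q{\left(-3,b \right)}}{y{\left(6,-8 \right)}} = \frac{22 \left(-17\right) + \frac{2}{3} \left(-3\right)}{-20} = \left(-374 - 2\right) \left(- \frac{1}{20}\right) = \left(-376\right) \left(- \frac{1}{20}\right) = \frac{94}{5}$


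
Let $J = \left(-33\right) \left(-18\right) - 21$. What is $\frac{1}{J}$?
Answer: $\frac{1}{573} \approx 0.0017452$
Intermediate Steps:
$J = 573$ ($J = 594 - 21 = 573$)
$\frac{1}{J} = \frac{1}{573}$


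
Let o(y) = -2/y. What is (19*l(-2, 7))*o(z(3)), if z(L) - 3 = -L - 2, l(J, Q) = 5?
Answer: 95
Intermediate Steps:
z(L) = 1 - L (z(L) = 3 + (-L - 2) = 3 + (-2 - L) = 1 - L)
(19*l(-2, 7))*o(z(3)) = (19*5)*(-2/(1 - 1*3)) = 95*(-2/(1 - 3)) = 95*(-2/(-2)) = 95*(-2*(-½)) = 95*1 = 95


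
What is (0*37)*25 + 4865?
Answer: 4865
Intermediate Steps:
(0*37)*25 + 4865 = 0*25 + 4865 = 0 + 4865 = 4865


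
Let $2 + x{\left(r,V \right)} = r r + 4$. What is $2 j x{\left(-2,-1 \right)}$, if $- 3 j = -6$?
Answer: $24$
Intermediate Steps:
$j = 2$ ($j = \left(- \frac{1}{3}\right) \left(-6\right) = 2$)
$x{\left(r,V \right)} = 2 + r^{2}$ ($x{\left(r,V \right)} = -2 + \left(r r + 4\right) = -2 + \left(r^{2} + 4\right) = -2 + \left(4 + r^{2}\right) = 2 + r^{2}$)
$2 j x{\left(-2,-1 \right)} = 2 \cdot 2 \left(2 + \left(-2\right)^{2}\right) = 4 \left(2 + 4\right) = 4 \cdot 6 = 24$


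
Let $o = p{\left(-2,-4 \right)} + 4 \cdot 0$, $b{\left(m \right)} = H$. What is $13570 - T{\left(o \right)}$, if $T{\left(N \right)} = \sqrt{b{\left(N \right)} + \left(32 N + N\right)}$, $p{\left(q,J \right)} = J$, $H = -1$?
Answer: $13570 - i \sqrt{133} \approx 13570.0 - 11.533 i$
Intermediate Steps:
$b{\left(m \right)} = -1$
$o = -4$ ($o = -4 + 4 \cdot 0 = -4 + 0 = -4$)
$T{\left(N \right)} = \sqrt{-1 + 33 N}$ ($T{\left(N \right)} = \sqrt{-1 + \left(32 N + N\right)} = \sqrt{-1 + 33 N}$)
$13570 - T{\left(o \right)} = 13570 - \sqrt{-1 + 33 \left(-4\right)} = 13570 - \sqrt{-1 - 132} = 13570 - \sqrt{-133} = 13570 - i \sqrt{133}$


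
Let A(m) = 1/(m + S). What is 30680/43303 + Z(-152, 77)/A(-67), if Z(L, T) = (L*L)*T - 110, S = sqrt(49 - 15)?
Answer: -397009116586/3331 + 1778898*sqrt(34) ≈ -1.0881e+8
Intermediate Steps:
S = sqrt(34) ≈ 5.8309
A(m) = 1/(m + sqrt(34))
Z(L, T) = -110 + T*L**2 (Z(L, T) = L**2*T - 110 = T*L**2 - 110 = -110 + T*L**2)
30680/43303 + Z(-152, 77)/A(-67) = 30680/43303 + (-110 + 77*(-152)**2)/(1/(-67 + sqrt(34))) = 30680*(1/43303) + (-110 + 77*23104)*(-67 + sqrt(34)) = 2360/3331 + (-110 + 1779008)*(-67 + sqrt(34)) = 2360/3331 + 1778898*(-67 + sqrt(34)) = 2360/3331 + (-119186166 + 1778898*sqrt(34)) = -397009116586/3331 + 1778898*sqrt(34)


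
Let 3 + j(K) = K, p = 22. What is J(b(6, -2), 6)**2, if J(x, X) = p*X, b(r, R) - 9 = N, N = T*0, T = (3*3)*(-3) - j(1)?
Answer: 17424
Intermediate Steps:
j(K) = -3 + K
T = -25 (T = (3*3)*(-3) - (-3 + 1) = 9*(-3) - 1*(-2) = -27 + 2 = -25)
N = 0 (N = -25*0 = 0)
b(r, R) = 9 (b(r, R) = 9 + 0 = 9)
J(x, X) = 22*X
J(b(6, -2), 6)**2 = (22*6)**2 = 132**2 = 17424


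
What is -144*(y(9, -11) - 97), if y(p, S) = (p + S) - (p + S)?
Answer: 13968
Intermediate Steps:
y(p, S) = 0 (y(p, S) = (S + p) - (S + p) = (S + p) + (-S - p) = 0)
-144*(y(9, -11) - 97) = -144*(0 - 97) = -144*(-97) = 13968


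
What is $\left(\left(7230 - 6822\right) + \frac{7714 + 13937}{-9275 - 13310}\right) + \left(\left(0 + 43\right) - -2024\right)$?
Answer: $\frac{55876224}{22585} \approx 2474.0$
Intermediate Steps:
$\left(\left(7230 - 6822\right) + \frac{7714 + 13937}{-9275 - 13310}\right) + \left(\left(0 + 43\right) - -2024\right) = \left(408 + \frac{21651}{-22585}\right) + \left(43 + 2024\right) = \left(408 + 21651 \left(- \frac{1}{22585}\right)\right) + 2067 = \left(408 - \frac{21651}{22585}\right) + 2067 = \frac{9193029}{22585} + 2067 = \frac{55876224}{22585}$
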